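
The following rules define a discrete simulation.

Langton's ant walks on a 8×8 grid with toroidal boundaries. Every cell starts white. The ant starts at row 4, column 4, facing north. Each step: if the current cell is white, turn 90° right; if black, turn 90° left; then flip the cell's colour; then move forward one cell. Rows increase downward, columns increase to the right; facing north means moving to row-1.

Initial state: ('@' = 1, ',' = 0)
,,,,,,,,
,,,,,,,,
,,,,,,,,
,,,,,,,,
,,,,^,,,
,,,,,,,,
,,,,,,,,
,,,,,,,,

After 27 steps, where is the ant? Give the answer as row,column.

0) ,,,,,,,,
,,,,,,,,
,,,,,,,,
,,,,,,,,
,,,,^,,,
,,,,,,,,
,,,,,,,,
,,,,,,,,
1) ,,,,,,,,
,,,,,,,,
,,,,,,,,
,,,,,,,,
,,,,@>,,
,,,,,,,,
,,,,,,,,
,,,,,,,,
2) ,,,,,,,,
,,,,,,,,
,,,,,,,,
,,,,,,,,
,,,,@@,,
,,,,,v,,
,,,,,,,,
,,,,,,,,
3) ,,,,,,,,
,,,,,,,,
,,,,,,,,
,,,,,,,,
,,,,@@,,
,,,,<@,,
,,,,,,,,
,,,,,,,,
4) ,,,,,,,,
,,,,,,,,
,,,,,,,,
,,,,,,,,
,,,,^@,,
,,,,@@,,
,,,,,,,,
,,,,,,,,
5) ,,,,,,,,
,,,,,,,,
,,,,,,,,
,,,,,,,,
,,,<,@,,
,,,,@@,,
,,,,,,,,
,,,,,,,,
6) ,,,,,,,,
,,,,,,,,
,,,,,,,,
,,,^,,,,
,,,@,@,,
,,,,@@,,
,,,,,,,,
,,,,,,,,
7) ,,,,,,,,
,,,,,,,,
,,,,,,,,
,,,@>,,,
,,,@,@,,
,,,,@@,,
,,,,,,,,
,,,,,,,,
8) ,,,,,,,,
,,,,,,,,
,,,,,,,,
,,,@@,,,
,,,@v@,,
,,,,@@,,
,,,,,,,,
,,,,,,,,
9) ,,,,,,,,
,,,,,,,,
,,,,,,,,
,,,@@,,,
,,,<@@,,
,,,,@@,,
,,,,,,,,
,,,,,,,,
10) ,,,,,,,,
,,,,,,,,
,,,,,,,,
,,,@@,,,
,,,,@@,,
,,,v@@,,
,,,,,,,,
,,,,,,,,
11) ,,,,,,,,
,,,,,,,,
,,,,,,,,
,,,@@,,,
,,,,@@,,
,,<@@@,,
,,,,,,,,
,,,,,,,,
12) ,,,,,,,,
,,,,,,,,
,,,,,,,,
,,,@@,,,
,,^,@@,,
,,@@@@,,
,,,,,,,,
,,,,,,,,
13) ,,,,,,,,
,,,,,,,,
,,,,,,,,
,,,@@,,,
,,@>@@,,
,,@@@@,,
,,,,,,,,
,,,,,,,,
14) ,,,,,,,,
,,,,,,,,
,,,,,,,,
,,,@@,,,
,,@@@@,,
,,@v@@,,
,,,,,,,,
,,,,,,,,
15) ,,,,,,,,
,,,,,,,,
,,,,,,,,
,,,@@,,,
,,@@@@,,
,,@,>@,,
,,,,,,,,
,,,,,,,,
16) ,,,,,,,,
,,,,,,,,
,,,,,,,,
,,,@@,,,
,,@@^@,,
,,@,,@,,
,,,,,,,,
,,,,,,,,
17) ,,,,,,,,
,,,,,,,,
,,,,,,,,
,,,@@,,,
,,@<,@,,
,,@,,@,,
,,,,,,,,
,,,,,,,,
18) ,,,,,,,,
,,,,,,,,
,,,,,,,,
,,,@@,,,
,,@,,@,,
,,@v,@,,
,,,,,,,,
,,,,,,,,
19) ,,,,,,,,
,,,,,,,,
,,,,,,,,
,,,@@,,,
,,@,,@,,
,,<@,@,,
,,,,,,,,
,,,,,,,,
20) ,,,,,,,,
,,,,,,,,
,,,,,,,,
,,,@@,,,
,,@,,@,,
,,,@,@,,
,,v,,,,,
,,,,,,,,
21) ,,,,,,,,
,,,,,,,,
,,,,,,,,
,,,@@,,,
,,@,,@,,
,,,@,@,,
,<@,,,,,
,,,,,,,,
22) ,,,,,,,,
,,,,,,,,
,,,,,,,,
,,,@@,,,
,,@,,@,,
,^,@,@,,
,@@,,,,,
,,,,,,,,
23) ,,,,,,,,
,,,,,,,,
,,,,,,,,
,,,@@,,,
,,@,,@,,
,@>@,@,,
,@@,,,,,
,,,,,,,,
24) ,,,,,,,,
,,,,,,,,
,,,,,,,,
,,,@@,,,
,,@,,@,,
,@@@,@,,
,@v,,,,,
,,,,,,,,
25) ,,,,,,,,
,,,,,,,,
,,,,,,,,
,,,@@,,,
,,@,,@,,
,@@@,@,,
,@,>,,,,
,,,,,,,,
26) ,,,,,,,,
,,,,,,,,
,,,,,,,,
,,,@@,,,
,,@,,@,,
,@@@,@,,
,@,@,,,,
,,,v,,,,
27) ,,,,,,,,
,,,,,,,,
,,,,,,,,
,,,@@,,,
,,@,,@,,
,@@@,@,,
,@,@,,,,
,,<@,,,,

7,2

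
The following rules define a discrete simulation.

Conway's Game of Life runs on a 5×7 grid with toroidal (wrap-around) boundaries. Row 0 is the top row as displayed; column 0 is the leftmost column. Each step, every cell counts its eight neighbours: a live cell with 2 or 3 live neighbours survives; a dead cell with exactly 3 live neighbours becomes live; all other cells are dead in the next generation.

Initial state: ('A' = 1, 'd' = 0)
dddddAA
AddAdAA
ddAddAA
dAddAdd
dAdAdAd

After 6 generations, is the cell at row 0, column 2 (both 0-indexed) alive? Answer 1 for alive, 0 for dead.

[0] dddddAA
AddAdAA
ddAddAA
dAddAdd
dAdAdAd
[1] ddAdddd
Adddddd
dAAAddd
AAdAAdA
AdAddAA
[2] Adddddd
dddAddd
dddAAdA
ddddAdd
ddAdAAd
[3] dddAAdd
dddAAdd
dddAAAd
ddddddd
dddAAAd
[4] ddAdddd
ddAdddd
dddAdAd
ddddddd
dddAdAd
[5] ddAAddd
ddAAddd
ddddddd
ddddddd
ddddddd
[6] ddAAddd
ddAAddd
ddddddd
ddddddd
ddddddd

1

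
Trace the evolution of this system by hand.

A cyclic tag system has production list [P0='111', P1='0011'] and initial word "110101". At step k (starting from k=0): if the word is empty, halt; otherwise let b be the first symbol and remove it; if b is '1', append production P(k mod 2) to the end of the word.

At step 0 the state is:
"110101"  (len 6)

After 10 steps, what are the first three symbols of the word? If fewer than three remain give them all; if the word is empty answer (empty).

011

[0] "110101"  (len 6)
[1] "10101111"  (len 8)
[2] "01011110011"  (len 11)
[3] "1011110011"  (len 10)
[4] "0111100110011"  (len 13)
[5] "111100110011"  (len 12)
[6] "111001100110011"  (len 15)
[7] "11001100110011111"  (len 17)
[8] "10011001100111110011"  (len 20)
[9] "0011001100111110011111"  (len 22)
[10] "011001100111110011111"  (len 21)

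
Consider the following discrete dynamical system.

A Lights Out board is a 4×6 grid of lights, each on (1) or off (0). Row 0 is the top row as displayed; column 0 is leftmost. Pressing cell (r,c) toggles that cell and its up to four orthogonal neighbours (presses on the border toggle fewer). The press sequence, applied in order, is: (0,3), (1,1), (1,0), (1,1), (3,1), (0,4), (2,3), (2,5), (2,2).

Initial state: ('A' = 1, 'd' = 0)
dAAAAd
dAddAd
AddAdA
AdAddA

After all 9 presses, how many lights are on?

gen 0: dAAAAd
dAddAd
AddAdA
AdAddA
gen 1: dAdddd
dAdAAd
AddAdA
AdAddA
gen 2: dddddd
AdAAAd
AAdAdA
AdAddA
gen 3: Addddd
dAAAAd
dAdAdA
AdAddA
gen 4: AAdddd
AddAAd
dddAdA
AdAddA
gen 5: AAdddd
AddAAd
dAdAdA
dAdddA
gen 6: AAdAAA
AddAdd
dAdAdA
dAdddA
gen 7: AAdAAA
Addddd
dAAdAA
dAdAdA
gen 8: AAdAAA
AddddA
dAAddd
dAdAdd
gen 9: AAdAAA
AdAddA
dddAdd
dAAAdd

12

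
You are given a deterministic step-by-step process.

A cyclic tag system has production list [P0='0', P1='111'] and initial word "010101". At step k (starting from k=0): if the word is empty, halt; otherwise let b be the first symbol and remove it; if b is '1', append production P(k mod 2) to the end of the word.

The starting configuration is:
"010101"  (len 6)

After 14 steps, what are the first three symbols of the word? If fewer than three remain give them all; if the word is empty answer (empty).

0) "010101"  (len 6)
1) "10101"  (len 5)
2) "0101111"  (len 7)
3) "101111"  (len 6)
4) "01111111"  (len 8)
5) "1111111"  (len 7)
6) "111111111"  (len 9)
7) "111111110"  (len 9)
8) "11111110111"  (len 11)
9) "11111101110"  (len 11)
10) "1111101110111"  (len 13)
11) "1111011101110"  (len 13)
12) "111011101110111"  (len 15)
13) "110111011101110"  (len 15)
14) "10111011101110111"  (len 17)

101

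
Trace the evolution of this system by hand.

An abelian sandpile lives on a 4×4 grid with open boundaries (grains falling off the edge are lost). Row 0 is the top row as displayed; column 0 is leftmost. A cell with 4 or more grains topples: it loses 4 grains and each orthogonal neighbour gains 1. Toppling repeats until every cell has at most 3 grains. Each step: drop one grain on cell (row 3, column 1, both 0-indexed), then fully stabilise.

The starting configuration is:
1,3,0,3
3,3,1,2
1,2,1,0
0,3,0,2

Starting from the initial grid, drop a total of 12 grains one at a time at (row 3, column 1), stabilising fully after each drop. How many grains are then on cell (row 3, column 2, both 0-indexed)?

1

step 0: 1,3,0,3
3,3,1,2
1,2,1,0
0,3,0,2
step 1: 1,3,0,3
3,3,1,2
1,3,1,0
1,0,1,2
step 2: 1,3,0,3
3,3,1,2
1,3,1,0
1,1,1,2
step 3: 1,3,0,3
3,3,1,2
1,3,1,0
1,2,1,2
step 4: 1,3,0,3
3,3,1,2
1,3,1,0
1,3,1,2
step 5: 3,0,1,3
0,2,2,2
3,1,2,0
2,1,2,2
step 6: 3,0,1,3
0,2,2,2
3,1,2,0
2,2,2,2
step 7: 3,0,1,3
0,2,2,2
3,1,2,0
2,3,2,2
step 8: 3,0,1,3
0,2,2,2
3,2,2,0
3,0,3,2
step 9: 3,0,1,3
0,2,2,2
3,2,2,0
3,1,3,2
step 10: 3,0,1,3
0,2,2,2
3,2,2,0
3,2,3,2
step 11: 3,0,1,3
0,2,2,2
3,2,2,0
3,3,3,2
step 12: 3,0,1,3
1,3,3,2
1,1,0,1
1,3,1,3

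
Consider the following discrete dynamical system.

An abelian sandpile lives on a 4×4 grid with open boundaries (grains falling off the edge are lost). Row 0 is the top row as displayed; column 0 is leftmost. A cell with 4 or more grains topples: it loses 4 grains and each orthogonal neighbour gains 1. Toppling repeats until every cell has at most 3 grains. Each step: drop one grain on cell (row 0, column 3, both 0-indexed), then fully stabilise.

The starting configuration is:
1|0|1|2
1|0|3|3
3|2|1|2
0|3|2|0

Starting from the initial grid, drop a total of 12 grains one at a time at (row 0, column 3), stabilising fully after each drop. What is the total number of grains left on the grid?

24

gen 0: 1|0|1|2
1|0|3|3
3|2|1|2
0|3|2|0
gen 1: 1|0|1|3
1|0|3|3
3|2|1|2
0|3|2|0
gen 2: 1|0|3|1
1|1|0|1
3|2|2|3
0|3|2|0
gen 3: 1|0|3|2
1|1|0|1
3|2|2|3
0|3|2|0
gen 4: 1|0|3|3
1|1|0|1
3|2|2|3
0|3|2|0
gen 5: 1|1|0|1
1|1|1|2
3|2|2|3
0|3|2|0
gen 6: 1|1|0|2
1|1|1|2
3|2|2|3
0|3|2|0
gen 7: 1|1|0|3
1|1|1|2
3|2|2|3
0|3|2|0
gen 8: 1|1|1|0
1|1|1|3
3|2|2|3
0|3|2|0
gen 9: 1|1|1|1
1|1|1|3
3|2|2|3
0|3|2|0
gen 10: 1|1|1|2
1|1|1|3
3|2|2|3
0|3|2|0
gen 11: 1|1|1|3
1|1|1|3
3|2|2|3
0|3|2|0
gen 12: 1|1|2|1
1|1|2|1
3|2|3|0
0|3|2|1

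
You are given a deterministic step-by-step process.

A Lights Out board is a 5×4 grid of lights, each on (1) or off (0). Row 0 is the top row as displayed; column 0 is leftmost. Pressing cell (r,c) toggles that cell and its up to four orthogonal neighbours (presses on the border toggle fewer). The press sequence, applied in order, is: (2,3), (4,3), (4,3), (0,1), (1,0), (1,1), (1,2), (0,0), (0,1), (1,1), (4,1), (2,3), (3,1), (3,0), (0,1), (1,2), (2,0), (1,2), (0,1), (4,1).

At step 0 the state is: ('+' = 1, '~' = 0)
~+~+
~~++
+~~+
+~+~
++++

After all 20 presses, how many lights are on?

gen 0: ~+~+
~~++
+~~+
+~+~
++++
gen 1: ~+~+
~~+~
+~+~
+~++
++++
gen 2: ~+~+
~~+~
+~+~
+~+~
++~~
gen 3: ~+~+
~~+~
+~+~
+~++
++++
gen 4: +~++
~++~
+~+~
+~++
++++
gen 5: ~~++
+~+~
~~+~
+~++
++++
gen 6: ~+++
~+~~
~++~
+~++
++++
gen 7: ~+~+
~~++
~+~~
+~++
++++
gen 8: +~~+
+~++
~+~~
+~++
++++
gen 9: ~+++
++++
~+~~
+~++
++++
gen 10: ~~++
~~~+
~~~~
+~++
++++
gen 11: ~~++
~~~+
~~~~
++++
~~~+
gen 12: ~~++
~~~~
~~++
+++~
~~~+
gen 13: ~~++
~~~~
~+++
~~~~
~+~+
gen 14: ~~++
~~~~
++++
++~~
++~+
gen 15: ++~+
~+~~
++++
++~~
++~+
gen 16: ++++
~~++
++~+
++~~
++~+
gen 17: ++++
+~++
~~~+
~+~~
++~+
gen 18: ++~+
++~~
~~++
~+~~
++~+
gen 19: ~~++
+~~~
~~++
~+~~
++~+
gen 20: ~~++
+~~~
~~++
~~~~
~~++

7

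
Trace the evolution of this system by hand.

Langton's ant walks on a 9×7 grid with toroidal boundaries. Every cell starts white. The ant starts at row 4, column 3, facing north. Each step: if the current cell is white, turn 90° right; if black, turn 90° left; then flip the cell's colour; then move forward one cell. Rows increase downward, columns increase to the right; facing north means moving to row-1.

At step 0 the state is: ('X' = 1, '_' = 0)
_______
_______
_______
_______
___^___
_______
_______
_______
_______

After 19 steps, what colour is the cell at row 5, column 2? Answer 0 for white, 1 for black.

[0] _______
_______
_______
_______
___^___
_______
_______
_______
_______
[1] _______
_______
_______
_______
___X>__
_______
_______
_______
_______
[2] _______
_______
_______
_______
___XX__
____v__
_______
_______
_______
[3] _______
_______
_______
_______
___XX__
___<X__
_______
_______
_______
[4] _______
_______
_______
_______
___^X__
___XX__
_______
_______
_______
[5] _______
_______
_______
_______
__<_X__
___XX__
_______
_______
_______
[6] _______
_______
_______
__^____
__X_X__
___XX__
_______
_______
_______
[7] _______
_______
_______
__X>___
__X_X__
___XX__
_______
_______
_______
[8] _______
_______
_______
__XX___
__XvX__
___XX__
_______
_______
_______
[9] _______
_______
_______
__XX___
__<XX__
___XX__
_______
_______
_______
[10] _______
_______
_______
__XX___
___XX__
__vXX__
_______
_______
_______
[11] _______
_______
_______
__XX___
___XX__
_<XXX__
_______
_______
_______
[12] _______
_______
_______
__XX___
_^_XX__
_XXXX__
_______
_______
_______
[13] _______
_______
_______
__XX___
_X>XX__
_XXXX__
_______
_______
_______
[14] _______
_______
_______
__XX___
_XXXX__
_XvXX__
_______
_______
_______
[15] _______
_______
_______
__XX___
_XXXX__
_X_>X__
_______
_______
_______
[16] _______
_______
_______
__XX___
_XX^X__
_X__X__
_______
_______
_______
[17] _______
_______
_______
__XX___
_X<_X__
_X__X__
_______
_______
_______
[18] _______
_______
_______
__XX___
_X__X__
_Xv_X__
_______
_______
_______
[19] _______
_______
_______
__XX___
_X__X__
_<X_X__
_______
_______
_______

1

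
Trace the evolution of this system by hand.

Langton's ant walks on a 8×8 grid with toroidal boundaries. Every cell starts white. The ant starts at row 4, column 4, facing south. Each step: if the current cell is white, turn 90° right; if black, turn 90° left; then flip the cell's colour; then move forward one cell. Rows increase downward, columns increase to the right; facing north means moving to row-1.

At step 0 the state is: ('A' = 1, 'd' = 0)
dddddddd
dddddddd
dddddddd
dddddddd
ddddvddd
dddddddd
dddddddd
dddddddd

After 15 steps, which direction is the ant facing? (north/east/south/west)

west

t=0: dddddddd
dddddddd
dddddddd
dddddddd
ddddvddd
dddddddd
dddddddd
dddddddd
t=1: dddddddd
dddddddd
dddddddd
dddddddd
ddd<Addd
dddddddd
dddddddd
dddddddd
t=2: dddddddd
dddddddd
dddddddd
ddd^dddd
dddAAddd
dddddddd
dddddddd
dddddddd
t=3: dddddddd
dddddddd
dddddddd
dddA>ddd
dddAAddd
dddddddd
dddddddd
dddddddd
t=4: dddddddd
dddddddd
dddddddd
dddAAddd
dddAvddd
dddddddd
dddddddd
dddddddd
t=5: dddddddd
dddddddd
dddddddd
dddAAddd
dddAd>dd
dddddddd
dddddddd
dddddddd
t=6: dddddddd
dddddddd
dddddddd
dddAAddd
dddAdAdd
dddddvdd
dddddddd
dddddddd
t=7: dddddddd
dddddddd
dddddddd
dddAAddd
dddAdAdd
dddd<Add
dddddddd
dddddddd
t=8: dddddddd
dddddddd
dddddddd
dddAAddd
dddA^Add
ddddAAdd
dddddddd
dddddddd
t=9: dddddddd
dddddddd
dddddddd
dddAAddd
dddAA>dd
ddddAAdd
dddddddd
dddddddd
t=10: dddddddd
dddddddd
dddddddd
dddAA^dd
dddAAddd
ddddAAdd
dddddddd
dddddddd
t=11: dddddddd
dddddddd
dddddddd
dddAAA>d
dddAAddd
ddddAAdd
dddddddd
dddddddd
t=12: dddddddd
dddddddd
dddddddd
dddAAAAd
dddAAdvd
ddddAAdd
dddddddd
dddddddd
t=13: dddddddd
dddddddd
dddddddd
dddAAAAd
dddAA<Ad
ddddAAdd
dddddddd
dddddddd
t=14: dddddddd
dddddddd
dddddddd
dddAA^Ad
dddAAAAd
ddddAAdd
dddddddd
dddddddd
t=15: dddddddd
dddddddd
dddddddd
dddA<dAd
dddAAAAd
ddddAAdd
dddddddd
dddddddd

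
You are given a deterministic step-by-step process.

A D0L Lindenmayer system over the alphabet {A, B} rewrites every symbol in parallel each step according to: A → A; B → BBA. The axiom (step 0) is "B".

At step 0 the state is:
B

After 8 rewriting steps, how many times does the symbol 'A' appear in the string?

255

gen 0: B
gen 1: BBA
gen 2: BBABBAA
gen 3: BBABBAABBABBAAA
gen 4: BBABBAABBABBAAABBABBAABBABBAAAA
gen 5: BBABBAABBABBAAABBABBAABBABBAAAABBABBAABBABBAAABBABBAABBABBAAAAA
gen 6: BBABBAABBABBAAABBABBAABBABBAAAABBABBAABBABBAAABBABBAABBABB…ABBABBAAABBABBAABBABBAAAABBABBAABBABBAAABBABBAABBABBAAAAAA  (len 127)
gen 7: BBABBAABBABBAAABBABBAABBABBAAAABBABBAABBABBAAABBABBAABBABB…BBABBAAABBABBAABBABBAAAABBABBAABBABBAAABBABBAABBABBAAAAAAA  (len 255)
gen 8: BBABBAABBABBAAABBABBAABBABBAAAABBABBAABBABBAAABBABBAABBABB…BABBAAABBABBAABBABBAAAABBABBAABBABBAAABBABBAABBABBAAAAAAAA  (len 511)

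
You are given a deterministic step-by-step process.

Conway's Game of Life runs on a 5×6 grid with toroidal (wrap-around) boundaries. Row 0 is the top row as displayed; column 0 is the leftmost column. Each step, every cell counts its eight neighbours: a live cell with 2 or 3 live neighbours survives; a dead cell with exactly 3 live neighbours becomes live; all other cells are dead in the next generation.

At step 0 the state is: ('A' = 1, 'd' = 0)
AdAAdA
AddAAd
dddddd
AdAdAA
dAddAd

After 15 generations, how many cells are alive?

4

t=0: AdAAdA
AddAAd
dddddd
AdAdAA
dAddAd
t=1: AdAddd
AAAAAd
AAdddd
AAdAAA
dddddd
t=2: AdAddA
dddAdd
dddddd
dAAdAA
ddAAAd
t=3: dAAddA
dddddd
ddAAAd
dAAdAA
dddddd
t=4: dddddd
dAddAd
dAAdAA
dAAdAA
dddAAA
t=5: dddAdA
AAAAAA
dddddd
dAdddd
AdAAdA
t=6: dddddd
AAAAdA
dddAAA
AAAddd
AAAAdA
t=7: dddddd
AAAAdA
dddddd
dddddd
dddAdA
t=8: dAdAdA
AAAddd
AAAddd
dddddd
dddddd
t=9: dAdddd
dddAdA
AdAddd
dAdddd
dddddd
t=10: dddddd
AAAddd
AAAddd
dAdddd
dddddd
t=11: dAdddd
AdAddd
dddddd
AAAddd
dddddd
t=12: dAdddd
dAdddd
AdAddd
dAdddd
AdAddd
t=13: AAAddd
AAAddd
AdAddd
AdAddd
AdAddd
t=14: dddAdA
dddAdA
AdAAdA
AdAAdA
AdAAdA
t=15: dddAdA
dddAdA
dddddd
dddddd
dddddd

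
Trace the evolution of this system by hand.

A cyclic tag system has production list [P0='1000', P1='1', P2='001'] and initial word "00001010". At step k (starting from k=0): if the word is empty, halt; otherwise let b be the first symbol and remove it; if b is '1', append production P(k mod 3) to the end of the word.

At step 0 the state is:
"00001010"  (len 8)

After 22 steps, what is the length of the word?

t=0: "00001010"  (len 8)
t=1: "0001010"  (len 7)
t=2: "001010"  (len 6)
t=3: "01010"  (len 5)
t=4: "1010"  (len 4)
t=5: "0101"  (len 4)
t=6: "101"  (len 3)
t=7: "011000"  (len 6)
t=8: "11000"  (len 5)
t=9: "1000001"  (len 7)
t=10: "0000011000"  (len 10)
t=11: "000011000"  (len 9)
t=12: "00011000"  (len 8)
t=13: "0011000"  (len 7)
t=14: "011000"  (len 6)
t=15: "11000"  (len 5)
t=16: "10001000"  (len 8)
t=17: "00010001"  (len 8)
t=18: "0010001"  (len 7)
t=19: "010001"  (len 6)
t=20: "10001"  (len 5)
t=21: "0001001"  (len 7)
t=22: "001001"  (len 6)

6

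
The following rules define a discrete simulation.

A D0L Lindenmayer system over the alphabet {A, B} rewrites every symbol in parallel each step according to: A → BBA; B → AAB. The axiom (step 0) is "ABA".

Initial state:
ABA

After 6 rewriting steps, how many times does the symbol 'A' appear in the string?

t=0: ABA
t=1: BBAAABBBA
t=2: AABAABBBABBABBAAABAABAABBBA
t=3: BBABBAAABBBABBAAABAABAABBBAAABAABBBAAABAABBBABBABBAAABBBABBAAABBBABBAAABAABAABBBA
t=4: AABAABBBAAABAABBBABBABBAAABAABAABBBAAABAABBBABBABBAAABBBAB…AAABAABAABBBAAABAABBBABBABBAAABBBABBAAABBBABBAAABAABAABBBA  (len 243)
t=5: BBABBAAABBBABBAAABAABAABBBABBABBAAABBBABBAAABAABAABBBAAABA…AAABAABAABBBAAABAABBBABBABBAAABBBABBAAABBBABBAAABAABAABBBA  (len 729)
t=6: AABAABBBAAABAABBBABBABBAAABAABAABBBAAABAABBBABBABBAAABBBAB…AAABAABAABBBAAABAABBBABBABBAAABBBABBAAABBBABBAAABAABAABBBA  (len 2187)

1094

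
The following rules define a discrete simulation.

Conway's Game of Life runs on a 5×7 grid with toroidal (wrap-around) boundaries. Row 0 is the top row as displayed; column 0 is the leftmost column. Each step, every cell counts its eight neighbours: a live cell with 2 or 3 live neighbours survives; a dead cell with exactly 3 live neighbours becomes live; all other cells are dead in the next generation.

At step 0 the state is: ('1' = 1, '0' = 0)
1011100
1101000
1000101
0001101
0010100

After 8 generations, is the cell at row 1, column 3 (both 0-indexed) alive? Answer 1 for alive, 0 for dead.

0

gen 0: 1011100
1101000
1000101
0001101
0010100
gen 1: 1000100
0000010
0110101
1000101
0110000
gen 2: 0100000
1101111
0101101
0000001
0101011
gen 3: 0101000
0101001
0101000
0001001
0010011
gen 4: 0101111
0101100
0001100
1001111
1011111
gen 5: 0100000
1000000
1000001
1100000
0000000
gen 6: 0000000
1100001
0000001
1100001
1100000
gen 7: 0000001
1000001
0000010
0100001
0100001
gen 8: 0000011
1000011
0000010
0000011
0000011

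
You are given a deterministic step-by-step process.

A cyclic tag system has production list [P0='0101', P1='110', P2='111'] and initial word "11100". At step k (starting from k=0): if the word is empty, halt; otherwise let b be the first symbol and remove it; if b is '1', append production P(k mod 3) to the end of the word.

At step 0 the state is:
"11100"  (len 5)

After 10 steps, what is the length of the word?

step 0: "11100"  (len 5)
step 1: "11000101"  (len 8)
step 2: "1000101110"  (len 10)
step 3: "000101110111"  (len 12)
step 4: "00101110111"  (len 11)
step 5: "0101110111"  (len 10)
step 6: "101110111"  (len 9)
step 7: "011101110101"  (len 12)
step 8: "11101110101"  (len 11)
step 9: "1101110101111"  (len 13)
step 10: "1011101011110101"  (len 16)

16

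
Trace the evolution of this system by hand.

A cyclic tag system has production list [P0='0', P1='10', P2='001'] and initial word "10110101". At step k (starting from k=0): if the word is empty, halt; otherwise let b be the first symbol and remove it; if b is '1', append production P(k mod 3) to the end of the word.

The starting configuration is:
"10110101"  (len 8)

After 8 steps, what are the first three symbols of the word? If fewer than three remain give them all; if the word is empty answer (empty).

k=0  "10110101"  (len 8)
k=1  "01101010"  (len 8)
k=2  "1101010"  (len 7)
k=3  "101010001"  (len 9)
k=4  "010100010"  (len 9)
k=5  "10100010"  (len 8)
k=6  "0100010001"  (len 10)
k=7  "100010001"  (len 9)
k=8  "0001000110"  (len 10)

000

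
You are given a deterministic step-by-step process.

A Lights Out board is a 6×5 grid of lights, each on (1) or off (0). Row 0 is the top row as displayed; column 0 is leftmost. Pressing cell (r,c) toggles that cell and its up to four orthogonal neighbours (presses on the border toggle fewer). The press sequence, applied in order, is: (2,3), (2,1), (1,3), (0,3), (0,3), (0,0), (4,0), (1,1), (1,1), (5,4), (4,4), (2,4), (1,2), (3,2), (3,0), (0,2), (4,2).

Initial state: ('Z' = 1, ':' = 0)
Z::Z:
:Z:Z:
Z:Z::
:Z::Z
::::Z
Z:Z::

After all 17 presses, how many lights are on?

11

gen 0: Z::Z:
:Z:Z:
Z:Z::
:Z::Z
::::Z
Z:Z::
gen 1: Z::Z:
:Z:::
Z::ZZ
:Z:ZZ
::::Z
Z:Z::
gen 2: Z::Z:
:::::
:ZZZZ
:::ZZ
::::Z
Z:Z::
gen 3: Z::::
::ZZZ
:ZZ:Z
:::ZZ
::::Z
Z:Z::
gen 4: Z:ZZZ
::Z:Z
:ZZ:Z
:::ZZ
::::Z
Z:Z::
gen 5: Z::::
::ZZZ
:ZZ:Z
:::ZZ
::::Z
Z:Z::
gen 6: :Z:::
Z:ZZZ
:ZZ:Z
:::ZZ
::::Z
Z:Z::
gen 7: :Z:::
Z:ZZZ
:ZZ:Z
Z::ZZ
ZZ::Z
::Z::
gen 8: :::::
:Z:ZZ
::Z:Z
Z::ZZ
ZZ::Z
::Z::
gen 9: :Z:::
Z:ZZZ
:ZZ:Z
Z::ZZ
ZZ::Z
::Z::
gen 10: :Z:::
Z:ZZZ
:ZZ:Z
Z::ZZ
ZZ:::
::ZZZ
gen 11: :Z:::
Z:ZZZ
:ZZ:Z
Z::Z:
ZZ:ZZ
::ZZ:
gen 12: :Z:::
Z:ZZ:
:ZZZ:
Z::ZZ
ZZ:ZZ
::ZZ:
gen 13: :ZZ::
ZZ:::
:Z:Z:
Z::ZZ
ZZ:ZZ
::ZZ:
gen 14: :ZZ::
ZZ:::
:ZZZ:
ZZZ:Z
ZZZZZ
::ZZ:
gen 15: :ZZ::
ZZ:::
ZZZZ:
::Z:Z
:ZZZZ
::ZZ:
gen 16: :::Z:
ZZZ::
ZZZZ:
::Z:Z
:ZZZZ
::ZZ:
gen 17: :::Z:
ZZZ::
ZZZZ:
::::Z
::::Z
:::Z:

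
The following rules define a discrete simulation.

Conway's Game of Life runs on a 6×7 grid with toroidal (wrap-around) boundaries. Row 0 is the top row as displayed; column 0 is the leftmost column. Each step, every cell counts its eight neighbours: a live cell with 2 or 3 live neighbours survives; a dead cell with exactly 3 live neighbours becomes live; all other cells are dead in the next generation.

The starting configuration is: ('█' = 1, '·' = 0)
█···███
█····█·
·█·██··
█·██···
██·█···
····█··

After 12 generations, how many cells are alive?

[0] █···███
█····█·
·█·██··
█·██···
██·█···
····█··
[1] █···█··
██·█···
██·██·█
█······
██·██··
·█·██··
[2] █···█··
···█·█·
···██·█
·····█·
██·██··
·█···█·
[3] ····███
···█·██
···█··█
█·█··██
███·███
·███·██
[4] ·······
█··█···
··██···
··█····
·······
·······
[5] ·······
··██···
·███···
··██···
·······
·······
[6] ·······
·█·█···
·█··█··
·█·█···
·······
·······
[7] ·······
··█····
██·██··
··█····
·······
·······
[8] ·······
·███···
·█·█···
·███···
·······
·······
[9] ··█····
·█·█···
█···█··
·█·█···
··█····
·······
[10] ··█····
·███···
██·██··
·███···
··█····
·······
[11] ·███···
█···█··
█···█··
█···█··
·███···
·······
[12] ·███···
█·█·█··
██·████
█·█·█··
·███···
·······

18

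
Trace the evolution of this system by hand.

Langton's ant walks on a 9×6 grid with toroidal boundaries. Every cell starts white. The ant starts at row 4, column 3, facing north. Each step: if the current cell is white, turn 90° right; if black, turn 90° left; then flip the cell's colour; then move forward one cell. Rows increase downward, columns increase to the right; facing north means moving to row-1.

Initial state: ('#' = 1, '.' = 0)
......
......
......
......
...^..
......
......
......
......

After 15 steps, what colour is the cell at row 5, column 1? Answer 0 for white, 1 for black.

step 0: ......
......
......
......
...^..
......
......
......
......
step 1: ......
......
......
......
...#>.
......
......
......
......
step 2: ......
......
......
......
...##.
....v.
......
......
......
step 3: ......
......
......
......
...##.
...<#.
......
......
......
step 4: ......
......
......
......
...^#.
...##.
......
......
......
step 5: ......
......
......
......
..<.#.
...##.
......
......
......
step 6: ......
......
......
..^...
..#.#.
...##.
......
......
......
step 7: ......
......
......
..#>..
..#.#.
...##.
......
......
......
step 8: ......
......
......
..##..
..#v#.
...##.
......
......
......
step 9: ......
......
......
..##..
..<##.
...##.
......
......
......
step 10: ......
......
......
..##..
...##.
..v##.
......
......
......
step 11: ......
......
......
..##..
...##.
.<###.
......
......
......
step 12: ......
......
......
..##..
.^.##.
.####.
......
......
......
step 13: ......
......
......
..##..
.#>##.
.####.
......
......
......
step 14: ......
......
......
..##..
.####.
.#v##.
......
......
......
step 15: ......
......
......
..##..
.####.
.#.>#.
......
......
......

1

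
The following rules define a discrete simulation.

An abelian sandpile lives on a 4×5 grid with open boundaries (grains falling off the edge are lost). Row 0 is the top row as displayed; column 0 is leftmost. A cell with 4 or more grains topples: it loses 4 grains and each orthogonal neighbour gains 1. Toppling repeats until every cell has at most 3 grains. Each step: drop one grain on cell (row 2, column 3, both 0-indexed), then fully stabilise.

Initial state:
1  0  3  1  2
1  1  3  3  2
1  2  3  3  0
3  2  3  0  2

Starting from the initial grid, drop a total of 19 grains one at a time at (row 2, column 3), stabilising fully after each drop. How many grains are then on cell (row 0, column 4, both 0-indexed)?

1

[0] 1  0  3  1  2
1  1  3  3  2
1  2  3  3  0
3  2  3  0  2
[1] 1  1  0  3  2
1  2  2  1  3
1  3  2  2  1
3  3  0  2  2
[2] 1  1  0  3  2
1  2  2  1  3
1  3  2  3  1
3  3  0  2  2
[3] 1  1  0  3  2
1  2  2  2  3
1  3  3  0  2
3  3  0  3  2
[4] 1  1  0  3  2
1  2  2  2  3
1  3  3  1  2
3  3  0  3  2
[5] 1  1  0  3  2
1  2  2  2  3
1  3  3  2  2
3  3  0  3  2
[6] 1  1  0  3  2
1  2  2  2  3
1  3  3  3  2
3  3  0  3  2
[7] 1  1  0  3  2
1  3  3  3  3
3  1  1  2  3
0  1  3  0  3
[8] 1  1  0  3  2
1  3  3  3  3
3  1  1  3  3
0  1  3  0  3
[9] 1  2  2  1  0
2  0  1  3  2
3  2  3  2  2
0  1  3  2  0
[10] 1  2  2  1  0
2  0  1  3  2
3  2  3  3  2
0  1  3  2  0
[11] 1  2  2  2  0
2  0  3  0  3
3  3  1  3  3
0  2  1  0  1
[12] 1  2  2  2  1
2  0  3  2  0
3  3  2  1  1
0  2  1  1  2
[13] 1  2  2  2  1
2  0  3  2  0
3  3  2  2  1
0  2  1  1  2
[14] 1  2  2  2  1
2  0  3  2  0
3  3  2  3  1
0  2  1  1  2
[15] 1  2  2  2  1
2  0  3  3  0
3  3  3  0  2
0  2  1  2  2
[16] 1  2  2  2  1
2  0  3  3  0
3  3  3  1  2
0  2  1  2  2
[17] 1  2  2  2  1
2  0  3  3  0
3  3  3  2  2
0  2  1  2  2
[18] 1  2  2  2  1
2  0  3  3  0
3  3  3  3  2
0  2  1  2  2
[19] 1  2  3  3  1
3  2  1  1  1
0  1  2  2  3
1  3  2  3  2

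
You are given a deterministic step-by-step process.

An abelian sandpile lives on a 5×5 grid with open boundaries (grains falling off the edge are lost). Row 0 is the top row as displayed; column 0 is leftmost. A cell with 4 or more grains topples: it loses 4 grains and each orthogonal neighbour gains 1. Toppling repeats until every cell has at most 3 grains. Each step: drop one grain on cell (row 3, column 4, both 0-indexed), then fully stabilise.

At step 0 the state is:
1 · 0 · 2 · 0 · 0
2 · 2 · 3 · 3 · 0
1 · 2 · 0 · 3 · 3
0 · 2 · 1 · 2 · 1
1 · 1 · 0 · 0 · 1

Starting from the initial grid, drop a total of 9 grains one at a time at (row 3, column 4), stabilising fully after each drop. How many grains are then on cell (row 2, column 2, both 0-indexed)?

[0] 1 · 0 · 2 · 0 · 0
2 · 2 · 3 · 3 · 0
1 · 2 · 0 · 3 · 3
0 · 2 · 1 · 2 · 1
1 · 1 · 0 · 0 · 1
[1] 1 · 0 · 2 · 0 · 0
2 · 2 · 3 · 3 · 0
1 · 2 · 0 · 3 · 3
0 · 2 · 1 · 2 · 2
1 · 1 · 0 · 0 · 1
[2] 1 · 0 · 2 · 0 · 0
2 · 2 · 3 · 3 · 0
1 · 2 · 0 · 3 · 3
0 · 2 · 1 · 2 · 3
1 · 1 · 0 · 0 · 1
[3] 1 · 0 · 3 · 1 · 0
2 · 3 · 0 · 1 · 2
1 · 2 · 2 · 2 · 1
0 · 2 · 2 · 0 · 2
1 · 1 · 0 · 1 · 2
[4] 1 · 0 · 3 · 1 · 0
2 · 3 · 0 · 1 · 2
1 · 2 · 2 · 2 · 1
0 · 2 · 2 · 0 · 3
1 · 1 · 0 · 1 · 2
[5] 1 · 0 · 3 · 1 · 0
2 · 3 · 0 · 1 · 2
1 · 2 · 2 · 2 · 2
0 · 2 · 2 · 1 · 0
1 · 1 · 0 · 1 · 3
[6] 1 · 0 · 3 · 1 · 0
2 · 3 · 0 · 1 · 2
1 · 2 · 2 · 2 · 2
0 · 2 · 2 · 1 · 1
1 · 1 · 0 · 1 · 3
[7] 1 · 0 · 3 · 1 · 0
2 · 3 · 0 · 1 · 2
1 · 2 · 2 · 2 · 2
0 · 2 · 2 · 1 · 2
1 · 1 · 0 · 1 · 3
[8] 1 · 0 · 3 · 1 · 0
2 · 3 · 0 · 1 · 2
1 · 2 · 2 · 2 · 2
0 · 2 · 2 · 1 · 3
1 · 1 · 0 · 1 · 3
[9] 1 · 0 · 3 · 1 · 0
2 · 3 · 0 · 1 · 2
1 · 2 · 2 · 2 · 3
0 · 2 · 2 · 2 · 1
1 · 1 · 0 · 2 · 0

2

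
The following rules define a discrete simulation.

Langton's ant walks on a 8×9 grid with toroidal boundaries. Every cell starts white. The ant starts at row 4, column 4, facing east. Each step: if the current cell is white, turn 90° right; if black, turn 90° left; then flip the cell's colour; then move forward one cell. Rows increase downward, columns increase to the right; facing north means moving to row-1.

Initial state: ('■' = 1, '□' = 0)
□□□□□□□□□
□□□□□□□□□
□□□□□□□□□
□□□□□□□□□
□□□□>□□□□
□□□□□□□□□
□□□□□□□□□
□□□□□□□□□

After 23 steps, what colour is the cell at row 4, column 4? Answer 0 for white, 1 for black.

step 0: □□□□□□□□□
□□□□□□□□□
□□□□□□□□□
□□□□□□□□□
□□□□>□□□□
□□□□□□□□□
□□□□□□□□□
□□□□□□□□□
step 1: □□□□□□□□□
□□□□□□□□□
□□□□□□□□□
□□□□□□□□□
□□□□■□□□□
□□□□v□□□□
□□□□□□□□□
□□□□□□□□□
step 2: □□□□□□□□□
□□□□□□□□□
□□□□□□□□□
□□□□□□□□□
□□□□■□□□□
□□□<■□□□□
□□□□□□□□□
□□□□□□□□□
step 3: □□□□□□□□□
□□□□□□□□□
□□□□□□□□□
□□□□□□□□□
□□□^■□□□□
□□□■■□□□□
□□□□□□□□□
□□□□□□□□□
step 4: □□□□□□□□□
□□□□□□□□□
□□□□□□□□□
□□□□□□□□□
□□□■>□□□□
□□□■■□□□□
□□□□□□□□□
□□□□□□□□□
step 5: □□□□□□□□□
□□□□□□□□□
□□□□□□□□□
□□□□^□□□□
□□□■□□□□□
□□□■■□□□□
□□□□□□□□□
□□□□□□□□□
step 6: □□□□□□□□□
□□□□□□□□□
□□□□□□□□□
□□□□■>□□□
□□□■□□□□□
□□□■■□□□□
□□□□□□□□□
□□□□□□□□□
step 7: □□□□□□□□□
□□□□□□□□□
□□□□□□□□□
□□□□■■□□□
□□□■□v□□□
□□□■■□□□□
□□□□□□□□□
□□□□□□□□□
step 8: □□□□□□□□□
□□□□□□□□□
□□□□□□□□□
□□□□■■□□□
□□□■<■□□□
□□□■■□□□□
□□□□□□□□□
□□□□□□□□□
step 9: □□□□□□□□□
□□□□□□□□□
□□□□□□□□□
□□□□^■□□□
□□□■■■□□□
□□□■■□□□□
□□□□□□□□□
□□□□□□□□□
step 10: □□□□□□□□□
□□□□□□□□□
□□□□□□□□□
□□□<□■□□□
□□□■■■□□□
□□□■■□□□□
□□□□□□□□□
□□□□□□□□□
step 11: □□□□□□□□□
□□□□□□□□□
□□□^□□□□□
□□□■□■□□□
□□□■■■□□□
□□□■■□□□□
□□□□□□□□□
□□□□□□□□□
step 12: □□□□□□□□□
□□□□□□□□□
□□□■>□□□□
□□□■□■□□□
□□□■■■□□□
□□□■■□□□□
□□□□□□□□□
□□□□□□□□□
step 13: □□□□□□□□□
□□□□□□□□□
□□□■■□□□□
□□□■v■□□□
□□□■■■□□□
□□□■■□□□□
□□□□□□□□□
□□□□□□□□□
step 14: □□□□□□□□□
□□□□□□□□□
□□□■■□□□□
□□□<■■□□□
□□□■■■□□□
□□□■■□□□□
□□□□□□□□□
□□□□□□□□□
step 15: □□□□□□□□□
□□□□□□□□□
□□□■■□□□□
□□□□■■□□□
□□□v■■□□□
□□□■■□□□□
□□□□□□□□□
□□□□□□□□□
step 16: □□□□□□□□□
□□□□□□□□□
□□□■■□□□□
□□□□■■□□□
□□□□>■□□□
□□□■■□□□□
□□□□□□□□□
□□□□□□□□□
step 17: □□□□□□□□□
□□□□□□□□□
□□□■■□□□□
□□□□^■□□□
□□□□□■□□□
□□□■■□□□□
□□□□□□□□□
□□□□□□□□□
step 18: □□□□□□□□□
□□□□□□□□□
□□□■■□□□□
□□□<□■□□□
□□□□□■□□□
□□□■■□□□□
□□□□□□□□□
□□□□□□□□□
step 19: □□□□□□□□□
□□□□□□□□□
□□□^■□□□□
□□□■□■□□□
□□□□□■□□□
□□□■■□□□□
□□□□□□□□□
□□□□□□□□□
step 20: □□□□□□□□□
□□□□□□□□□
□□<□■□□□□
□□□■□■□□□
□□□□□■□□□
□□□■■□□□□
□□□□□□□□□
□□□□□□□□□
step 21: □□□□□□□□□
□□^□□□□□□
□□■□■□□□□
□□□■□■□□□
□□□□□■□□□
□□□■■□□□□
□□□□□□□□□
□□□□□□□□□
step 22: □□□□□□□□□
□□■>□□□□□
□□■□■□□□□
□□□■□■□□□
□□□□□■□□□
□□□■■□□□□
□□□□□□□□□
□□□□□□□□□
step 23: □□□□□□□□□
□□■■□□□□□
□□■v■□□□□
□□□■□■□□□
□□□□□■□□□
□□□■■□□□□
□□□□□□□□□
□□□□□□□□□

0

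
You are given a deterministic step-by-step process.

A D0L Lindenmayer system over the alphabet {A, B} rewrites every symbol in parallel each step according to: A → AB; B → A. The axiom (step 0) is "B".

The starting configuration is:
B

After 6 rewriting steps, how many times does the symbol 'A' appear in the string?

8

step 0: B
step 1: A
step 2: AB
step 3: ABA
step 4: ABAAB
step 5: ABAABABA
step 6: ABAABABAABAAB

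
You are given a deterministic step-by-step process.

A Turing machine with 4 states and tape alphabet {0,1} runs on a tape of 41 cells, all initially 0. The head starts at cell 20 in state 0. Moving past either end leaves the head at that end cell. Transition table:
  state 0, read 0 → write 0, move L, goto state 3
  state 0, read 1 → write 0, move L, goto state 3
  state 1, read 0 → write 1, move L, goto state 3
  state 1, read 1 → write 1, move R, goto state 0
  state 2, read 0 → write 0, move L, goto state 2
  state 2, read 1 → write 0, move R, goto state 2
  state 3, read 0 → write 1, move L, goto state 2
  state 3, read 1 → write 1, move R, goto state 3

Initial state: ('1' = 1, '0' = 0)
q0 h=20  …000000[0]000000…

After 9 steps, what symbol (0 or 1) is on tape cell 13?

gen 0: q0 h=20  …000000[0]000000…
gen 1: q3 h=19  …000000[0]000000…
gen 2: q2 h=18  …000000[0]100000…
gen 3: q2 h=17  …000000[0]010000…
gen 4: q2 h=16  …000000[0]001000…
gen 5: q2 h=15  …000000[0]000100…
gen 6: q2 h=14  …000000[0]000010…
gen 7: q2 h=13  …000000[0]000001…
gen 8: q2 h=12  …000000[0]000000…
gen 9: q2 h=11  …000000[0]000000…

0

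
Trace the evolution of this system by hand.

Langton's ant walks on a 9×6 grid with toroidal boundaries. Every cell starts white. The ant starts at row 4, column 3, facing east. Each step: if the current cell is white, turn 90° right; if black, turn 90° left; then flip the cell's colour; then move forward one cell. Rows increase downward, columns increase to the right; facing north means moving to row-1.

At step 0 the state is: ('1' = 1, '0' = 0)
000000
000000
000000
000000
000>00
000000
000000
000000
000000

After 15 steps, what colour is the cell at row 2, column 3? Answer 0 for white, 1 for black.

[0] 000000
000000
000000
000000
000>00
000000
000000
000000
000000
[1] 000000
000000
000000
000000
000100
000v00
000000
000000
000000
[2] 000000
000000
000000
000000
000100
00<100
000000
000000
000000
[3] 000000
000000
000000
000000
00^100
001100
000000
000000
000000
[4] 000000
000000
000000
000000
001>00
001100
000000
000000
000000
[5] 000000
000000
000000
000^00
001000
001100
000000
000000
000000
[6] 000000
000000
000000
0001>0
001000
001100
000000
000000
000000
[7] 000000
000000
000000
000110
0010v0
001100
000000
000000
000000
[8] 000000
000000
000000
000110
001<10
001100
000000
000000
000000
[9] 000000
000000
000000
000^10
001110
001100
000000
000000
000000
[10] 000000
000000
000000
00<010
001110
001100
000000
000000
000000
[11] 000000
000000
00^000
001010
001110
001100
000000
000000
000000
[12] 000000
000000
001>00
001010
001110
001100
000000
000000
000000
[13] 000000
000000
001100
001v10
001110
001100
000000
000000
000000
[14] 000000
000000
001100
00<110
001110
001100
000000
000000
000000
[15] 000000
000000
001100
000110
00v110
001100
000000
000000
000000

1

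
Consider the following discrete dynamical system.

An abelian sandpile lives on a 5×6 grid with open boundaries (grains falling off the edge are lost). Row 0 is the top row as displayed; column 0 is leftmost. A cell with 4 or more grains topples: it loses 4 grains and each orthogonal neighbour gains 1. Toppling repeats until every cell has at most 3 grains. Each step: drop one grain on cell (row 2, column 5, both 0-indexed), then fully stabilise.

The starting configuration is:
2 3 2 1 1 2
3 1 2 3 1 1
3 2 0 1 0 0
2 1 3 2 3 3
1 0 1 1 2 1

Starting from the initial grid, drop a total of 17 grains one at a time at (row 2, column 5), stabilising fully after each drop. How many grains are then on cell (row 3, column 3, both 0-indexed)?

step 0: 2 3 2 1 1 2
3 1 2 3 1 1
3 2 0 1 0 0
2 1 3 2 3 3
1 0 1 1 2 1
step 1: 2 3 2 1 1 2
3 1 2 3 1 1
3 2 0 1 0 1
2 1 3 2 3 3
1 0 1 1 2 1
step 2: 2 3 2 1 1 2
3 1 2 3 1 1
3 2 0 1 0 2
2 1 3 2 3 3
1 0 1 1 2 1
step 3: 2 3 2 1 1 2
3 1 2 3 1 1
3 2 0 1 0 3
2 1 3 2 3 3
1 0 1 1 2 1
step 4: 2 3 2 1 1 2
3 1 2 3 1 2
3 2 0 1 2 1
2 1 3 3 0 1
1 0 1 1 3 2
step 5: 2 3 2 1 1 2
3 1 2 3 1 2
3 2 0 1 2 2
2 1 3 3 0 1
1 0 1 1 3 2
step 6: 2 3 2 1 1 2
3 1 2 3 1 2
3 2 0 1 2 3
2 1 3 3 0 1
1 0 1 1 3 2
step 7: 2 3 2 1 1 2
3 1 2 3 1 3
3 2 0 1 3 0
2 1 3 3 0 2
1 0 1 1 3 2
step 8: 2 3 2 1 1 2
3 1 2 3 1 3
3 2 0 1 3 1
2 1 3 3 0 2
1 0 1 1 3 2
step 9: 2 3 2 1 1 2
3 1 2 3 1 3
3 2 0 1 3 2
2 1 3 3 0 2
1 0 1 1 3 2
step 10: 2 3 2 1 1 2
3 1 2 3 1 3
3 2 0 1 3 3
2 1 3 3 0 2
1 0 1 1 3 2
step 11: 2 3 2 1 1 3
3 1 2 3 3 0
3 2 0 2 0 2
2 1 3 3 1 3
1 0 1 1 3 2
step 12: 2 3 2 1 1 3
3 1 2 3 3 0
3 2 0 2 0 3
2 1 3 3 1 3
1 0 1 1 3 2
step 13: 2 3 2 1 1 3
3 1 2 3 3 1
3 2 0 2 1 1
2 1 3 3 2 0
1 0 1 1 3 3
step 14: 2 3 2 1 1 3
3 1 2 3 3 1
3 2 0 2 1 2
2 1 3 3 2 0
1 0 1 1 3 3
step 15: 2 3 2 1 1 3
3 1 2 3 3 1
3 2 0 2 1 3
2 1 3 3 2 0
1 0 1 1 3 3
step 16: 2 3 2 1 1 3
3 1 2 3 3 2
3 2 0 2 2 0
2 1 3 3 2 1
1 0 1 1 3 3
step 17: 2 3 2 1 1 3
3 1 2 3 3 2
3 2 0 2 2 1
2 1 3 3 2 1
1 0 1 1 3 3

3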